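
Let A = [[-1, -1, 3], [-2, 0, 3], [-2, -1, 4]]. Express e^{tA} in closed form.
e^{tA} = [[(1 - 2*t)*e^{t}, -t*e^{t}, 3*t*e^{t}], [-2*t*e^{t}, (1 - t)*e^{t}, 3*t*e^{t}], [-2*t*e^{t}, -t*e^{t}, (3*t + 1)*e^{t}]]

A has Jordan form J = [[1, 1, 0], [0, 1, 0], [0, 0, 1]] with A = PJP^{-1}, so e^{tA} = P e^{tJ} P^{-1}.

For a Jordan block J_k(λ), e^{tJ_k(λ)} = e^{λt} · (I + tN + t^2 N^2/2! + ... + t^{k-1} N^{k-1}/(k-1)!) where N is the nilpotent superdiagonal part.

Assembling the blocks and conjugating back gives the entries of e^{tA} as shown above.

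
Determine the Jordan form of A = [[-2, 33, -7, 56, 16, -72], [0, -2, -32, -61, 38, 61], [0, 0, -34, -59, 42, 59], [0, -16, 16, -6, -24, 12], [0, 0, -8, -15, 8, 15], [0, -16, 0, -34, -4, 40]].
J = [[-2, 1, 0, 0, 0, 0], [0, -2, 0, 0, 0, 0], [0, 0, -2, 1, 0, 0], [0, 0, 0, -2, 0, 0], [0, 0, 0, 0, 6, 0], [0, 0, 0, 0, 0, 6]]

The characteristic polynomial is det(xI - A) = (x - 6)^2(x + 2)^4, so the eigenvalues are -2 (algebraic multiplicity 4), 6 (algebraic multiplicity 2).

For λ = -2: rank(A + 2I) = 4, rank((A + 2I)^2) = 2. The eigenspace has dimension 6 - 4 = 2, so there are 2 Jordan blocks; the rank sequence gives block sizes [2, 2].

For λ = 6: rank(A - 6I) = 4. The eigenspace has dimension 6 - 4 = 2, so there are 2 Jordan blocks; the rank sequence gives block sizes [1, 1].

Assembling the blocks gives the Jordan form J above.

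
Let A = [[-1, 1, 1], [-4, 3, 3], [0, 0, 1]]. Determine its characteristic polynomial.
xI - A = [[x + 1, -1, -1], [4, x - 3, -3], [0, 0, x - 1]].

Expanding det(xI - A) along the first row:
det(xI - A) = + (x + 1)·det([[x - 3, -3], [0, x - 1]]) - (-1)·det([[4, -3], [0, x - 1]]) + (-1)·det([[4, x - 3], [0, 0]]).

Evaluating gives χ_A(x) = x^3 - 3x^2 + 3x - 1 = (x - 1)^3.

χ_A(x) = (x - 1)^3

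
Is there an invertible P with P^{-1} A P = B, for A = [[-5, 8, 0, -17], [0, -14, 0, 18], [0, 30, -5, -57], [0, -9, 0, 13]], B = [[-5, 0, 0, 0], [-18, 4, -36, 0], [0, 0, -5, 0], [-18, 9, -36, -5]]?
Both have characteristic polynomial (x - 4)(x + 5)^3, but the minimal polynomial of A is (x - 4)(x + 5)^2 while the minimal polynomial of B is (x - 4)(x + 5). The minimal polynomial is a similarity invariant, so A and B are not similar.

No.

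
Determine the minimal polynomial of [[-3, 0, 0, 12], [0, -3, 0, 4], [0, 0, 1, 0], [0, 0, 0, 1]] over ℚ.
m_A(x) = (x - 1)(x + 3)

The characteristic polynomial factors as (x - 1)^2(x + 3)^2. The minimal polynomial is ∏(x - λ)^{k_λ} where k_λ is the size of the largest Jordan block at λ.

For λ = -3: rank(A + 3I) = 2, and the largest Jordan block has size 1 (the smallest k with rank((A + 3I)^k) = rank((A + 3I)^(k+1))).
For λ = 1: rank(A - I) = 2, and the largest Jordan block has size 1 (the smallest k with rank((A - I)^k) = rank((A - I)^(k+1))).

So m_A(x) = (x - 1)(x + 3).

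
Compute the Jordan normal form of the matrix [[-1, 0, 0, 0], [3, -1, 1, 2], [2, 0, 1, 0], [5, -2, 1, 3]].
J = [[-1, 0, 0, 0], [0, 1, 1, 0], [0, 0, 1, 0], [0, 0, 0, 1]]

The characteristic polynomial is det(xI - A) = (x - 1)^3(x + 1), so the eigenvalues are -1 (algebraic multiplicity 1), 1 (algebraic multiplicity 3).

For λ = -1: algebraic multiplicity 1 gives one 1×1 block.

For λ = 1: rank(A - I) = 2, rank((A - I)^2) = 1. The eigenspace has dimension 4 - 2 = 2, so there are 2 Jordan blocks; the rank sequence gives block sizes [2, 1].

Assembling the blocks gives the Jordan form J above.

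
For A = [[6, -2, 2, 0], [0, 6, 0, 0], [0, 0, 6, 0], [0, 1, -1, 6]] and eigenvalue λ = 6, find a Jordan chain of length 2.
v_1 = [[0, 1, 0, 0]]^T, v_2 = [[-2, 0, 0, 1]]^T

We seek v_1 ∈ ker((A - 6I)^2) \ ker(A - 6I), then set v_{i+1} = (A - 6I) v_i.

One such chain is v_1 = [[0, 1, 0, 0]]^T, v_2 = [[-2, 0, 0, 1]]^T. Check: (A - 6I) v_2 = [[0, 0, 0, 0]]^T = 0.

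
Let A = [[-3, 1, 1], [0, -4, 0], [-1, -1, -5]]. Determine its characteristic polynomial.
χ_A(x) = (x + 4)^3

xI - A = [[x + 3, -1, -1], [0, x + 4, 0], [1, 1, x + 5]].

Expanding det(xI - A) along the first row:
det(xI - A) = + (x + 3)·det([[x + 4, 0], [1, x + 5]]) - (-1)·det([[0, 0], [1, x + 5]]) + (-1)·det([[0, x + 4], [1, 1]]).

Evaluating gives χ_A(x) = x^3 + 12x^2 + 48x + 64 = (x + 4)^3.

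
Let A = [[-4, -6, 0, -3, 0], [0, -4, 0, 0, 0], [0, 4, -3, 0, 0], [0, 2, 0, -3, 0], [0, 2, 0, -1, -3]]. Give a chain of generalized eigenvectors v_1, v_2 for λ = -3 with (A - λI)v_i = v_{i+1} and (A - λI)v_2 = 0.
v_1 = [[-3, 0, 2, 1, 2]]^T, v_2 = [[0, 0, 0, 0, -1]]^T

We seek v_1 ∈ ker((A + 3I)^2) \ ker(A + 3I), then set v_{i+1} = (A + 3I) v_i.

One such chain is v_1 = [[-3, 0, 2, 1, 2]]^T, v_2 = [[0, 0, 0, 0, -1]]^T. Check: (A + 3I) v_2 = [[0, 0, 0, 0, 0]]^T = 0.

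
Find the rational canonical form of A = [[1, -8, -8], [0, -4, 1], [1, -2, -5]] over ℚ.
The invariant factors of A (the non-unit diagonal entries of the Smith normal form of xI - A over ℚ[x]) are (x + 2)(x + 3)^2, each dividing the next. The characteristic polynomial is their product, (x + 2)(x + 3)^2.

The rational canonical form is the block-diagonal matrix of companion matrices C(f_i):
R = [[0, 0, -18], [1, 0, -21], [0, 1, -8]].

R = [[0, 0, -18], [1, 0, -21], [0, 1, -8]]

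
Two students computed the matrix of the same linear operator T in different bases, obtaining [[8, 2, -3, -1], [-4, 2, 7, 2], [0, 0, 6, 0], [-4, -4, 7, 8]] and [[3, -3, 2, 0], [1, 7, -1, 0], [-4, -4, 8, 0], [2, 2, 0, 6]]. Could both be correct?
Yes.

Two matrices over a field are similar if and only if they have the same invariant factors.

Both A and B have characteristic polynomial (x - 6)^4 and minimal polynomial (x - 6)^3. Computing further, both have invariant factors x - 6, (x - 6)^3. Hence A and B are similar.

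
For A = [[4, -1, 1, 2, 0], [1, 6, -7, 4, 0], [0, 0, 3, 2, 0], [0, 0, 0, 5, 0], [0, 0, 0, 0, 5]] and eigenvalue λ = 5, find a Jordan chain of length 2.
v_1 = [[0, -1, 0, 0, 0]]^T, v_2 = [[1, -1, 0, 0, 0]]^T

We seek v_1 ∈ ker((A - 5I)^2) \ ker(A - 5I), then set v_{i+1} = (A - 5I) v_i.

One such chain is v_1 = [[0, -1, 0, 0, 0]]^T, v_2 = [[1, -1, 0, 0, 0]]^T. Check: (A - 5I) v_2 = [[0, 0, 0, 0, 0]]^T = 0.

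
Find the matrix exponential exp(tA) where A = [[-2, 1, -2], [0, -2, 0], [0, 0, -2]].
e^{tA} = [[e^{-2*t}, t*e^{-2*t}, -2*t*e^{-2*t}], [0, e^{-2*t}, 0], [0, 0, e^{-2*t}]]

A has Jordan form J = [[-2, 1, 0], [0, -2, 0], [0, 0, -2]] with A = PJP^{-1}, so e^{tA} = P e^{tJ} P^{-1}.

For a Jordan block J_k(λ), e^{tJ_k(λ)} = e^{λt} · (I + tN + t^2 N^2/2! + ... + t^{k-1} N^{k-1}/(k-1)!) where N is the nilpotent superdiagonal part.

Assembling the blocks and conjugating back gives the entries of e^{tA} as shown above.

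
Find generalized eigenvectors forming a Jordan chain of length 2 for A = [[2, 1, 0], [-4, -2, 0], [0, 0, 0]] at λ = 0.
v_1 = [[0, 1, 1]]^T, v_2 = [[1, -2, 0]]^T

We seek v_1 ∈ ker(A^2) \ ker(A), then set v_{i+1} = A v_i.

One such chain is v_1 = [[0, 1, 1]]^T, v_2 = [[1, -2, 0]]^T. Check: A v_2 = [[0, 0, 0]]^T = 0.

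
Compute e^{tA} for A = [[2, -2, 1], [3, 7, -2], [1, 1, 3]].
A has Jordan form J = [[4, 1, 0], [0, 4, 1], [0, 0, 4]] with A = PJP^{-1}, so e^{tA} = P e^{tJ} P^{-1}.

For a Jordan block J_k(λ), e^{tJ_k(λ)} = e^{λt} · (I + tN + t^2 N^2/2! + ... + t^{k-1} N^{k-1}/(k-1)!) where N is the nilpotent superdiagonal part.

Assembling the blocks and conjugating back gives the entries of e^{tA} as shown above.

e^{tA} = [[(-t^2 - 4*t + 2)*e^{4*t}/2, t*(-t - 4)*e^{4*t}/2, t*(t + 2)*e^{4*t}/2], [t*(t + 6)*e^{4*t}/2, (t^2 + 6*t + 2)*e^{4*t}/2, t*(-t - 4)*e^{4*t}/2], [t*e^{4*t}, t*e^{4*t}, (1 - t)*e^{4*t}]]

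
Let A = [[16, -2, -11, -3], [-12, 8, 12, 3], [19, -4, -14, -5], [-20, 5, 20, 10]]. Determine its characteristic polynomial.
xI - A = [[x - 16, 2, 11, 3], [12, x - 8, -12, -3], [-19, 4, x + 14, 5], [20, -5, -20, x - 10]].

Expanding det(xI - A) along the first row:
det(xI - A) = + (x - 16)·det([[x - 8, -12, -3], [4, x + 14, 5], [-5, -20, x - 10]]) - (2)·det([[12, -12, -3], [-19, x + 14, 5], [20, -20, x - 10]]) + (11)·det([[12, x - 8, -3], [-19, 4, 5], [20, -5, x - 10]]) - (3)·det([[12, x - 8, -12], [-19, 4, x + 14], [20, -5, -20]]).

Evaluating gives χ_A(x) = x^4 - 20x^3 + 150x^2 - 500x + 625 = (x - 5)^4.

χ_A(x) = (x - 5)^4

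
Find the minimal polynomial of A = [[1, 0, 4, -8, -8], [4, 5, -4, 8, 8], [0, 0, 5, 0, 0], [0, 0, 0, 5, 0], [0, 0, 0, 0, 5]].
m_A(x) = (x - 5)(x - 1)

The characteristic polynomial factors as (x - 5)^4(x - 1). The minimal polynomial is ∏(x - λ)^{k_λ} where k_λ is the size of the largest Jordan block at λ.

For λ = 1: rank(A - I) = 4, and the largest Jordan block has size 1 (the smallest k with rank((A - I)^k) = rank((A - I)^(k+1))).
For λ = 5: rank(A - 5I) = 1, and the largest Jordan block has size 1 (the smallest k with rank((A - 5I)^k) = rank((A - 5I)^(k+1))).

So m_A(x) = (x - 5)(x - 1).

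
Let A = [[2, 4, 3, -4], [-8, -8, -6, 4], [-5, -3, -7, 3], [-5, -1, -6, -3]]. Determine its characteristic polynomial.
χ_A(x) = (x + 4)^4

xI - A = [[x - 2, -4, -3, 4], [8, x + 8, 6, -4], [5, 3, x + 7, -3], [5, 1, 6, x + 3]].

Expanding det(xI - A) along the first row:
det(xI - A) = + (x - 2)·det([[x + 8, 6, -4], [3, x + 7, -3], [1, 6, x + 3]]) - (-4)·det([[8, 6, -4], [5, x + 7, -3], [5, 6, x + 3]]) + (-3)·det([[8, x + 8, -4], [5, 3, -3], [5, 1, x + 3]]) - (4)·det([[8, x + 8, 6], [5, 3, x + 7], [5, 1, 6]]).

Evaluating gives χ_A(x) = x^4 + 16x^3 + 96x^2 + 256x + 256 = (x + 4)^4.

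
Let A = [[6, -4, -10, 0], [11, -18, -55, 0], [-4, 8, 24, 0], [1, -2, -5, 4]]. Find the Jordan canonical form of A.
The characteristic polynomial is det(xI - A) = (x - 4)^4, so the eigenvalues are 4 (algebraic multiplicity 4).

For λ = 4: rank(A - 4I) = 1, rank((A - 4I)^2) = 0. The eigenspace has dimension 4 - 1 = 3, so there are 3 Jordan blocks; the rank sequence gives block sizes [2, 1, 1].

Assembling the blocks gives the Jordan form J above.

J = [[4, 1, 0, 0], [0, 4, 0, 0], [0, 0, 4, 0], [0, 0, 0, 4]]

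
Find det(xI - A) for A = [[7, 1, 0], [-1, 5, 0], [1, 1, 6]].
xI - A = [[x - 7, -1, 0], [1, x - 5, 0], [-1, -1, x - 6]].

Expanding det(xI - A) along the first row:
det(xI - A) = + (x - 7)·det([[x - 5, 0], [-1, x - 6]]) - (-1)·det([[1, 0], [-1, x - 6]]) + (0)·det([[1, x - 5], [-1, -1]]).

Evaluating gives χ_A(x) = x^3 - 18x^2 + 108x - 216 = (x - 6)^3.

χ_A(x) = (x - 6)^3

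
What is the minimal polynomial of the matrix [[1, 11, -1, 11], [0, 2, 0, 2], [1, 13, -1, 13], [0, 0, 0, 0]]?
m_A(x) = x^2(x - 2)

The characteristic polynomial factors as x^3(x - 2). The minimal polynomial is ∏(x - λ)^{k_λ} where k_λ is the size of the largest Jordan block at λ.

For λ = 0: rank(A) = 2, and the largest Jordan block has size 2 (the smallest k with rank(A^k) = rank(A^(k+1))).
For λ = 2: rank(A - 2I) = 3, and the largest Jordan block has size 1 (the smallest k with rank((A - 2I)^k) = rank((A - 2I)^(k+1))).

So m_A(x) = x^2(x - 2).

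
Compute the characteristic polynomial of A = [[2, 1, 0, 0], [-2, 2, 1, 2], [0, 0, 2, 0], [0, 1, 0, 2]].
χ_A(x) = (x - 2)^4

xI - A = [[x - 2, -1, 0, 0], [2, x - 2, -1, -2], [0, 0, x - 2, 0], [0, -1, 0, x - 2]].

Expanding det(xI - A) along the first row:
det(xI - A) = + (x - 2)·det([[x - 2, -1, -2], [0, x - 2, 0], [-1, 0, x - 2]]) - (-1)·det([[2, -1, -2], [0, x - 2, 0], [0, 0, x - 2]]) + (0)·det([[2, x - 2, -2], [0, 0, 0], [0, -1, x - 2]]) - (0)·det([[2, x - 2, -1], [0, 0, x - 2], [0, -1, 0]]).

Evaluating gives χ_A(x) = x^4 - 8x^3 + 24x^2 - 32x + 16 = (x - 2)^4.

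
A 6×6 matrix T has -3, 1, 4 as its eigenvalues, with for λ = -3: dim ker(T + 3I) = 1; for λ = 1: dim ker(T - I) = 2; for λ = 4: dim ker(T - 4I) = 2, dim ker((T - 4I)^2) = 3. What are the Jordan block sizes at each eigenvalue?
λ = -3: successive nullity increments [1] count blocks of size ≥ k; block sizes are [1].
λ = 1: successive nullity increments [2] count blocks of size ≥ k; block sizes are [1, 1].
λ = 4: successive nullity increments [2, 1] count blocks of size ≥ k; block sizes are [2, 1].

Jordan blocks: (-3, 1), (1, 1), (1, 1), (4, 2), (4, 1)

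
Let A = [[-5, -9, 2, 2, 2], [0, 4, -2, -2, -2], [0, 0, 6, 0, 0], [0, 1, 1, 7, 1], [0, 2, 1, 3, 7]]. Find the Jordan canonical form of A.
J = [[-5, 0, 0, 0, 0], [0, 6, 1, 0, 0], [0, 0, 6, 1, 0], [0, 0, 0, 6, 0], [0, 0, 0, 0, 6]]

The characteristic polynomial is det(xI - A) = (x - 6)^4(x + 5), so the eigenvalues are -5 (algebraic multiplicity 1), 6 (algebraic multiplicity 4).

For λ = -5: algebraic multiplicity 1 gives one 1×1 block.

For λ = 6: rank(A - 6I) = 3, rank((A - 6I)^2) = 2, rank((A - 6I)^3) = 1. The eigenspace has dimension 5 - 3 = 2, so there are 2 Jordan blocks; the rank sequence gives block sizes [3, 1].

Assembling the blocks gives the Jordan form J above.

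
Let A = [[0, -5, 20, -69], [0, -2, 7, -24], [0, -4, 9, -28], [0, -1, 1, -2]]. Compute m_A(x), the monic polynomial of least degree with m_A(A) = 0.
m_A(x) = x^3(x - 5)

The characteristic polynomial factors as x^3(x - 5). The minimal polynomial is ∏(x - λ)^{k_λ} where k_λ is the size of the largest Jordan block at λ.

For λ = 0: rank(A) = 3, and the largest Jordan block has size 3 (the smallest k with rank(A^k) = rank(A^(k+1))).
For λ = 5: rank(A - 5I) = 3, and the largest Jordan block has size 1 (the smallest k with rank((A - 5I)^k) = rank((A - 5I)^(k+1))).

So m_A(x) = x^3(x - 5).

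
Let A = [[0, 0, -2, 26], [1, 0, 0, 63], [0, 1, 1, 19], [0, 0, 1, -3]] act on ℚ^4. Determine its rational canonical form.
The invariant factors of A (the non-unit diagonal entries of the Smith normal form of xI - A over ℚ[x]) are (x - 5)(x + 4)(x^2 + 3x + 1), each dividing the next. The characteristic polynomial is their product, (x - 5)(x + 4)(x^2 + 3x + 1).

The rational canonical form is the block-diagonal matrix of companion matrices C(f_i):
R = [[0, 0, 0, 20], [1, 0, 0, 61], [0, 1, 0, 22], [0, 0, 1, -2]].

Note the characteristic polynomial does not split into linear factors over ℚ, so A has no Jordan form over ℚ; the rational canonical form exists over any field.

R = [[0, 0, 0, 20], [1, 0, 0, 61], [0, 1, 0, 22], [0, 0, 1, -2]]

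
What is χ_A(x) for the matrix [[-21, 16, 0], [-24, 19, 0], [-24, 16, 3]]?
xI - A = [[x + 21, -16, 0], [24, x - 19, 0], [24, -16, x - 3]].

Expanding det(xI - A) along the first row:
det(xI - A) = + (x + 21)·det([[x - 19, 0], [-16, x - 3]]) - (-16)·det([[24, 0], [24, x - 3]]) + (0)·det([[24, x - 19], [24, -16]]).

Evaluating gives χ_A(x) = x^3 - x^2 - 21x + 45 = (x - 3)^2(x + 5).

χ_A(x) = (x - 3)^2(x + 5)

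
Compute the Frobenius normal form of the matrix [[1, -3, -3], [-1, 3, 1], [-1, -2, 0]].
R = [[0, 0, -10], [1, 0, 1], [0, 1, 4]]

The invariant factors of A (the non-unit diagonal entries of the Smith normal form of xI - A over ℚ[x]) are (x - 2)(x^2 - 2x - 5), each dividing the next. The characteristic polynomial is their product, (x - 2)(x^2 - 2x - 5).

The rational canonical form is the block-diagonal matrix of companion matrices C(f_i):
R = [[0, 0, -10], [1, 0, 1], [0, 1, 4]].

Note the characteristic polynomial does not split into linear factors over ℚ, so A has no Jordan form over ℚ; the rational canonical form exists over any field.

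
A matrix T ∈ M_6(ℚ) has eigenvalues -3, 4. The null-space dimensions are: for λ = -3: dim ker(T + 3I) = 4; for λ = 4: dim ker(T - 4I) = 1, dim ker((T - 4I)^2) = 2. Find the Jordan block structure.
Jordan blocks: (-3, 1), (-3, 1), (-3, 1), (-3, 1), (4, 2)

λ = -3: successive nullity increments [4] count blocks of size ≥ k; block sizes are [1, 1, 1, 1].
λ = 4: successive nullity increments [1, 1] count blocks of size ≥ k; block sizes are [2].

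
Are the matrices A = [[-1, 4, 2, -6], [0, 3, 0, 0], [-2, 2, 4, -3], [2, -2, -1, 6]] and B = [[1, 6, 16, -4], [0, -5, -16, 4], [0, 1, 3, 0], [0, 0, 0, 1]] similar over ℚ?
trace(A) = 12 but trace(B) = 0. The trace is a similarity invariant, so A and B are not similar.

No.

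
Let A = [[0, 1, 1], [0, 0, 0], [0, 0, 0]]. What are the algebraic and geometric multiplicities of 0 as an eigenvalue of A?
algebraic multiplicity 3, geometric multiplicity 2

The characteristic polynomial is x^3, so the factor x appears with exponent 3: the algebraic multiplicity is 3.

rank(A) = 1, so the eigenspace has dimension 3 - 1 = 2: the geometric multiplicity is 2.

Since 2 < 3, A is not diagonalizable.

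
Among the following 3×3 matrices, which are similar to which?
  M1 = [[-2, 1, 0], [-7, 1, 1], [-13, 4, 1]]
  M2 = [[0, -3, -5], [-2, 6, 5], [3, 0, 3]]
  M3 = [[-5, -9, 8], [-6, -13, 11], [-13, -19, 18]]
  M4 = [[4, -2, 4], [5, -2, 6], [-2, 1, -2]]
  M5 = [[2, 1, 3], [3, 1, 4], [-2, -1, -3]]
2 classes: {M1, M3, M4, M5}, {M2}

Characteristic polynomials: χ_{M1} = x^3, χ_{M2} = (x - 3)^3, χ_{M3} = x^3, χ_{M4} = x^3, χ_{M5} = x^3.

{M1, M3, M4, M5}: invariant factors x^3.

{M2}: invariant factors (x - 3)^3.

Matrices are similar if and only if their invariant-factor lists agree; the partition into similarity classes is {M1, M3, M4, M5}, {M2}.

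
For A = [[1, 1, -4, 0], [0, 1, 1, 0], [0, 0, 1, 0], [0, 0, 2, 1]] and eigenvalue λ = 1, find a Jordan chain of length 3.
v_1 = [[0, 2, 1, 0]]^T, v_2 = [[-2, 1, 0, 2]]^T, v_3 = [[1, 0, 0, 0]]^T

We seek v_1 ∈ ker((A - I)^3) \ ker((A - I)^2), then set v_{i+1} = (A - I) v_i.

One such chain is v_1 = [[0, 2, 1, 0]]^T, v_2 = [[-2, 1, 0, 2]]^T, v_3 = [[1, 0, 0, 0]]^T. Check: (A - I) v_3 = [[0, 0, 0, 0]]^T = 0.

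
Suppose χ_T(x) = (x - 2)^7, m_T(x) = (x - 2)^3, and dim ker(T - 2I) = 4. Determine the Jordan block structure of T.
λ = 2: algebraic multiplicity 7 (exponent in χ_T), largest block size 3 (exponent in m_T), 4 blocks (geometric multiplicity). These force block sizes [3, 2, 1, 1].

Jordan blocks: (2, 3), (2, 2), (2, 1), (2, 1)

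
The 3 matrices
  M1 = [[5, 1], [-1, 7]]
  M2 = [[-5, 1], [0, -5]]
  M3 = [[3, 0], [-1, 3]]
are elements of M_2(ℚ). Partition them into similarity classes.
Characteristic polynomials: χ_{M1} = (x - 6)^2, χ_{M2} = (x + 5)^2, χ_{M3} = (x - 3)^2.

{M1}: invariant factors (x - 6)^2.

{M2}: invariant factors (x + 5)^2.

{M3}: invariant factors (x - 3)^2.

Matrices are similar if and only if their invariant-factor lists agree; the partition into similarity classes is {M1}, {M2}, {M3}.

3 classes: {M1}, {M2}, {M3}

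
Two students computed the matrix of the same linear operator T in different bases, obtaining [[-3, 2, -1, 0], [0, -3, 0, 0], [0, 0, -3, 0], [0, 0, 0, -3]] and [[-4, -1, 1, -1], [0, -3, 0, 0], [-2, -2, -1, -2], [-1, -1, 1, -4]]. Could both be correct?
Two matrices over a field are similar if and only if they have the same invariant factors.

Both A and B have characteristic polynomial (x + 3)^4 and minimal polynomial (x + 3)^2. Computing further, both have invariant factors x + 3, x + 3, (x + 3)^2. Hence A and B are similar.

Yes.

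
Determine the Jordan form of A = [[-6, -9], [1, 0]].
The characteristic polynomial is det(xI - A) = (x + 3)^2, so the eigenvalues are -3 (algebraic multiplicity 2).

For λ = -3: rank(A + 3I) = 1, rank((A + 3I)^2) = 0. The eigenspace has dimension 2 - 1 = 1, so there is 1 Jordan block; the rank sequence gives block sizes [2].

Assembling the blocks gives the Jordan form J above.

J = [[-3, 1], [0, -3]]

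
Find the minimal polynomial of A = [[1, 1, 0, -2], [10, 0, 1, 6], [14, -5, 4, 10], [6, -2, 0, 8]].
m_A(x) = (x - 4)(x - 3)^3

The characteristic polynomial factors as (x - 4)(x - 3)^3. The minimal polynomial is ∏(x - λ)^{k_λ} where k_λ is the size of the largest Jordan block at λ.

For λ = 3: rank(A - 3I) = 3, and the largest Jordan block has size 3 (the smallest k with rank((A - 3I)^k) = rank((A - 3I)^(k+1))).
For λ = 4: rank(A - 4I) = 3, and the largest Jordan block has size 1 (the smallest k with rank((A - 4I)^k) = rank((A - 4I)^(k+1))).

So m_A(x) = (x - 4)(x - 3)^3.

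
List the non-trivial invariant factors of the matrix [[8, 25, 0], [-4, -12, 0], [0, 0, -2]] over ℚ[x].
x + 2, (x + 2)^2

The Jordan structure of A has elementary divisors (x + 2)^2, (x + 2). Arranging the block sizes at each eigenvalue in decreasing order and taking row products gives the invariant factors.

Invariant factors (smallest first, each dividing the next): x + 2, (x + 2)^2.

Check: the last factor (x + 2)^2 is the minimal polynomial, and the product (x + 2)^3 is the characteristic polynomial.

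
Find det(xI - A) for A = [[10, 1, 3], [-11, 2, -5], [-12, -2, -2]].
xI - A = [[x - 10, -1, -3], [11, x - 2, 5], [12, 2, x + 2]].

Expanding det(xI - A) along the first row:
det(xI - A) = + (x - 10)·det([[x - 2, 5], [2, x + 2]]) - (-1)·det([[11, 5], [12, x + 2]]) + (-3)·det([[11, x - 2], [12, 2]]).

Evaluating gives χ_A(x) = x^3 - 10x^2 + 33x - 36 = (x - 4)(x - 3)^2.

χ_A(x) = (x - 4)(x - 3)^2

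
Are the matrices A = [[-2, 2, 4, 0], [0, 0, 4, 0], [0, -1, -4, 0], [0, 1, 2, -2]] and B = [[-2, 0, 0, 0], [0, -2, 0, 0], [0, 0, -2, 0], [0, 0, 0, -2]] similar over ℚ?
No.

Both have characteristic polynomial (x + 2)^4, but the minimal polynomial of A is (x + 2)^2 while the minimal polynomial of B is x + 2. The minimal polynomial is a similarity invariant, so A and B are not similar.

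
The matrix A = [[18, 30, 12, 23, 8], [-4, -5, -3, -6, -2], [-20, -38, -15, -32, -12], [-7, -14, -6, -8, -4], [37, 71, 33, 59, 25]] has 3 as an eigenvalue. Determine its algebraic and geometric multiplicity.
The characteristic polynomial is (x - 3)^5, so the factor x - 3 appears with exponent 5: the algebraic multiplicity is 5.

rank(A - 3I) = 3, so the eigenspace has dimension 5 - 3 = 2: the geometric multiplicity is 2.

Since 2 < 5, A is not diagonalizable.

algebraic multiplicity 5, geometric multiplicity 2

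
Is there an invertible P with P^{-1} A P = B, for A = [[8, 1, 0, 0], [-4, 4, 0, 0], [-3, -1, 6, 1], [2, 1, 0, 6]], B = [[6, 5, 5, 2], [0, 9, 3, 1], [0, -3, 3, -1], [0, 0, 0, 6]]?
Yes.

Two matrices over a field are similar if and only if they have the same invariant factors.

Both A and B have characteristic polynomial (x - 6)^4 and minimal polynomial (x - 6)^2. Computing further, both have invariant factors (x - 6)^2, (x - 6)^2. Hence A and B are similar.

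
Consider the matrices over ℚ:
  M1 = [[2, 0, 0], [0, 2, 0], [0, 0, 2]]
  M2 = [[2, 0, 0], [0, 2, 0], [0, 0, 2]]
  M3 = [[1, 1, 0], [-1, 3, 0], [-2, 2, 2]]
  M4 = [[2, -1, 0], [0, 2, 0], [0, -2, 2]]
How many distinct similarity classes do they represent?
2 classes: {M1, M2}, {M3, M4}

Characteristic polynomials: χ_{M1} = (x - 2)^3, χ_{M2} = (x - 2)^3, χ_{M3} = (x - 2)^3, χ_{M4} = (x - 2)^3.

{M1, M2}: invariant factors x - 2, x - 2, x - 2.

{M3, M4}: invariant factors x - 2, (x - 2)^2.

Matrices are similar if and only if their invariant-factor lists agree; the partition into similarity classes is {M1, M2}, {M3, M4}.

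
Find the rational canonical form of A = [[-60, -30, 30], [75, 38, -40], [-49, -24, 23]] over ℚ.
R = [[0, 0, -30], [1, 0, 26], [0, 1, 1]]

The invariant factors of A (the non-unit diagonal entries of the Smith normal form of xI - A over ℚ[x]) are (x - 5)(x^2 + 4x - 6), each dividing the next. The characteristic polynomial is their product, (x - 5)(x^2 + 4x - 6).

The rational canonical form is the block-diagonal matrix of companion matrices C(f_i):
R = [[0, 0, -30], [1, 0, 26], [0, 1, 1]].

Note the characteristic polynomial does not split into linear factors over ℚ, so A has no Jordan form over ℚ; the rational canonical form exists over any field.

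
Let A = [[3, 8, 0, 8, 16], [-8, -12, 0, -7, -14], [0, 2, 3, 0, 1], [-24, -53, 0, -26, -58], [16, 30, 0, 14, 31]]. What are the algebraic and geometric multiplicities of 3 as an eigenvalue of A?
algebraic multiplicity 3, geometric multiplicity 2

The characteristic polynomial is (x - 3)^3(x + 5)^2, so the factor x - 3 appears with exponent 3: the algebraic multiplicity is 3.

rank(A - 3I) = 3, so the eigenspace has dimension 5 - 3 = 2: the geometric multiplicity is 2.

Since 2 < 3, A is not diagonalizable.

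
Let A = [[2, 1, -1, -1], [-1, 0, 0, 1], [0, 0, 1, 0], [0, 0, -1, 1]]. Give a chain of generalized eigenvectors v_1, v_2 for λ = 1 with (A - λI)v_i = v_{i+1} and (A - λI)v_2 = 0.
v_1 = [[0, 1, 0, 0]]^T, v_2 = [[1, -1, 0, 0]]^T

We seek v_1 ∈ ker((A - I)^2) \ ker(A - I), then set v_{i+1} = (A - I) v_i.

One such chain is v_1 = [[0, 1, 0, 0]]^T, v_2 = [[1, -1, 0, 0]]^T. Check: (A - I) v_2 = [[0, 0, 0, 0]]^T = 0.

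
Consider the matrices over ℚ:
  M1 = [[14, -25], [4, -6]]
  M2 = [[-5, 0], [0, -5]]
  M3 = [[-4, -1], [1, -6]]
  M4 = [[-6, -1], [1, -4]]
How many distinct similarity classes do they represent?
Characteristic polynomials: χ_{M1} = (x - 4)^2, χ_{M2} = (x + 5)^2, χ_{M3} = (x + 5)^2, χ_{M4} = (x + 5)^2.

{M1}: invariant factors (x - 4)^2.

{M2}: invariant factors x + 5, x + 5.

{M3, M4}: invariant factors (x + 5)^2.

Matrices are similar if and only if their invariant-factor lists agree; the partition into similarity classes is {M1}, {M2}, {M3, M4}.

3 classes: {M1}, {M2}, {M3, M4}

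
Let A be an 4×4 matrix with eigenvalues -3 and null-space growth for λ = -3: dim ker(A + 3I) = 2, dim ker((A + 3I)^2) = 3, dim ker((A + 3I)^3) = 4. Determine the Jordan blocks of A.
Jordan blocks: (-3, 3), (-3, 1)

λ = -3: successive nullity increments [2, 1, 1] count blocks of size ≥ k; block sizes are [3, 1].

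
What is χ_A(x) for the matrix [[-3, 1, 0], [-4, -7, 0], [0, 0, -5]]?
χ_A(x) = (x + 5)^3

xI - A = [[x + 3, -1, 0], [4, x + 7, 0], [0, 0, x + 5]].

Expanding det(xI - A) along the first row:
det(xI - A) = + (x + 3)·det([[x + 7, 0], [0, x + 5]]) - (-1)·det([[4, 0], [0, x + 5]]) + (0)·det([[4, x + 7], [0, 0]]).

Evaluating gives χ_A(x) = x^3 + 15x^2 + 75x + 125 = (x + 5)^3.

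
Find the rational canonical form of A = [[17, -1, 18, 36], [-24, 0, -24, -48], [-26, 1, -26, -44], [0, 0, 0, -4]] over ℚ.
The invariant factors of A (the non-unit diagonal entries of the Smith normal form of xI - A over ℚ[x]) are x + 4, (x + 2)(x + 3)(x + 4), each dividing the next. The characteristic polynomial is their product, (x + 2)(x + 3)(x + 4)^2.

The rational canonical form is the block-diagonal matrix of companion matrices C(f_i):
R = [[-4, 0, 0, 0], [0, 0, 0, -24], [0, 1, 0, -26], [0, 0, 1, -9]].

R = [[-4, 0, 0, 0], [0, 0, 0, -24], [0, 1, 0, -26], [0, 0, 1, -9]]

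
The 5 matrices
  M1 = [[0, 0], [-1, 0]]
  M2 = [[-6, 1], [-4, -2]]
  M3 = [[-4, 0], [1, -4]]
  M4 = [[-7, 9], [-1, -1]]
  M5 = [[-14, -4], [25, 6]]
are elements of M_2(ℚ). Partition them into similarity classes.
2 classes: {M1}, {M2, M3, M4, M5}

Characteristic polynomials: χ_{M1} = x^2, χ_{M2} = (x + 4)^2, χ_{M3} = (x + 4)^2, χ_{M4} = (x + 4)^2, χ_{M5} = (x + 4)^2.

{M1}: invariant factors x^2.

{M2, M3, M4, M5}: invariant factors (x + 4)^2.

Matrices are similar if and only if their invariant-factor lists agree; the partition into similarity classes is {M1}, {M2, M3, M4, M5}.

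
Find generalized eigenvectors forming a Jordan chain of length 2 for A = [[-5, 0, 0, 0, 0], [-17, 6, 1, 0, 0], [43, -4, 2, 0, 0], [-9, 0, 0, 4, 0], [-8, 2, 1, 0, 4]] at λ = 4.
v_1 = [[0, 0, 1, 3, -4]]^T, v_2 = [[0, 1, -2, 0, 1]]^T

We seek v_1 ∈ ker((A - 4I)^2) \ ker(A - 4I), then set v_{i+1} = (A - 4I) v_i.

One such chain is v_1 = [[0, 0, 1, 3, -4]]^T, v_2 = [[0, 1, -2, 0, 1]]^T. Check: (A - 4I) v_2 = [[0, 0, 0, 0, 0]]^T = 0.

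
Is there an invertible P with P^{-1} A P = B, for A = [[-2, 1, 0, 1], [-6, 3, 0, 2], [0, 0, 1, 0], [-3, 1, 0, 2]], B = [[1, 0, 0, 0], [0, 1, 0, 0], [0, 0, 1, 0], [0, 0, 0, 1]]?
Both have characteristic polynomial (x - 1)^4, but the minimal polynomial of A is (x - 1)^2 while the minimal polynomial of B is x - 1. The minimal polynomial is a similarity invariant, so A and B are not similar.

No.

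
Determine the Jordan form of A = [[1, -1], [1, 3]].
The characteristic polynomial is det(xI - A) = (x - 2)^2, so the eigenvalues are 2 (algebraic multiplicity 2).

For λ = 2: rank(A - 2I) = 1, rank((A - 2I)^2) = 0. The eigenspace has dimension 2 - 1 = 1, so there is 1 Jordan block; the rank sequence gives block sizes [2].

Assembling the blocks gives the Jordan form J above.

J = [[2, 1], [0, 2]]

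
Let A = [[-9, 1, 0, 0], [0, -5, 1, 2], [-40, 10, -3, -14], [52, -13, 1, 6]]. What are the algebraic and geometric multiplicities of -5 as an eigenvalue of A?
algebraic multiplicity 3, geometric multiplicity 1

The characteristic polynomial is (x - 4)(x + 5)^3, so the factor x + 5 appears with exponent 3: the algebraic multiplicity is 3.

rank(A + 5I) = 3, so the eigenspace has dimension 4 - 3 = 1: the geometric multiplicity is 1.

Since 1 < 3, A is not diagonalizable.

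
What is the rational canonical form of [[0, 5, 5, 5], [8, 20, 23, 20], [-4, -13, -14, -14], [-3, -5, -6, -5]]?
R = [[0, 0, 0, 5], [1, 0, 0, -5], [0, 1, 0, 0], [0, 0, 1, 1]]

The invariant factors of A (the non-unit diagonal entries of the Smith normal form of xI - A over ℚ[x]) are (x - 1)(x^3 + 5), each dividing the next. The characteristic polynomial is their product, (x - 1)(x^3 + 5).

The rational canonical form is the block-diagonal matrix of companion matrices C(f_i):
R = [[0, 0, 0, 5], [1, 0, 0, -5], [0, 1, 0, 0], [0, 0, 1, 1]].

Note the characteristic polynomial does not split into linear factors over ℚ, so A has no Jordan form over ℚ; the rational canonical form exists over any field.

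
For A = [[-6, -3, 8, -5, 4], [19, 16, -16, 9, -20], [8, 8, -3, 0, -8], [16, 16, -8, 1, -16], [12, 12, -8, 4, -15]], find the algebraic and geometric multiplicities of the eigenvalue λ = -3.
The characteristic polynomial is (x - 1)^2(x + 3)^3, so the factor x + 3 appears with exponent 3: the algebraic multiplicity is 3.

rank(A + 3I) = 3, so the eigenspace has dimension 5 - 3 = 2: the geometric multiplicity is 2.

Since 2 < 3, A is not diagonalizable.

algebraic multiplicity 3, geometric multiplicity 2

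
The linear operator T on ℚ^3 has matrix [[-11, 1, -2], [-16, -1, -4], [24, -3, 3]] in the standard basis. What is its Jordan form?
J = [[-3, 1, 0], [0, -3, 0], [0, 0, -3]]

The characteristic polynomial is det(xI - A) = (x + 3)^3, so the eigenvalues are -3 (algebraic multiplicity 3).

For λ = -3: rank(A + 3I) = 1, rank((A + 3I)^2) = 0. The eigenspace has dimension 3 - 1 = 2, so there are 2 Jordan blocks; the rank sequence gives block sizes [2, 1].

Assembling the blocks gives the Jordan form J above.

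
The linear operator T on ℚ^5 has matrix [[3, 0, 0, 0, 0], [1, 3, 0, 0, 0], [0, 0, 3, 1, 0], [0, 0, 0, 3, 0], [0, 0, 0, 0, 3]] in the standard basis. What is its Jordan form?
J = [[3, 1, 0, 0, 0], [0, 3, 0, 0, 0], [0, 0, 3, 1, 0], [0, 0, 0, 3, 0], [0, 0, 0, 0, 3]]

The characteristic polynomial is det(xI - A) = (x - 3)^5, so the eigenvalues are 3 (algebraic multiplicity 5).

For λ = 3: rank(A - 3I) = 2, rank((A - 3I)^2) = 0. The eigenspace has dimension 5 - 2 = 3, so there are 3 Jordan blocks; the rank sequence gives block sizes [2, 2, 1].

Assembling the blocks gives the Jordan form J above.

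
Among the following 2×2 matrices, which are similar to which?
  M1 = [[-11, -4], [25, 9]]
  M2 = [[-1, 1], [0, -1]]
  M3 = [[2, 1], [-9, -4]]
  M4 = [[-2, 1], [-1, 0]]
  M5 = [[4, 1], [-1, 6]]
Characteristic polynomials: χ_{M1} = (x + 1)^2, χ_{M2} = (x + 1)^2, χ_{M3} = (x + 1)^2, χ_{M4} = (x + 1)^2, χ_{M5} = (x - 5)^2.

{M1, M2, M3, M4}: invariant factors (x + 1)^2.

{M5}: invariant factors (x - 5)^2.

Matrices are similar if and only if their invariant-factor lists agree; the partition into similarity classes is {M1, M2, M3, M4}, {M5}.

2 classes: {M1, M2, M3, M4}, {M5}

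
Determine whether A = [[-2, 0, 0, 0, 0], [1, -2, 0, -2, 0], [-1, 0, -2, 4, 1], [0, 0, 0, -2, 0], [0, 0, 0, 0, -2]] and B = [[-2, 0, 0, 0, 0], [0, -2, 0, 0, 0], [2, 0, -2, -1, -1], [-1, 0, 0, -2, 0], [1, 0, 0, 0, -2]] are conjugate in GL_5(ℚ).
Two matrices over a field are similar if and only if they have the same invariant factors.

Both A and B have characteristic polynomial (x + 2)^5 and minimal polynomial (x + 2)^2. Computing further, both have invariant factors x + 2, (x + 2)^2, (x + 2)^2. Hence A and B are similar.

Yes.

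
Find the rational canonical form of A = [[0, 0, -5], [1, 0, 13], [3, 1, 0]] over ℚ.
R = [[0, 0, -5], [1, 0, -2], [0, 1, 0]]

The invariant factors of A (the non-unit diagonal entries of the Smith normal form of xI - A over ℚ[x]) are x^3 + 2x + 5, each dividing the next. The characteristic polynomial is their product, x^3 + 2x + 5.

The rational canonical form is the block-diagonal matrix of companion matrices C(f_i):
R = [[0, 0, -5], [1, 0, -2], [0, 1, 0]].

Note the characteristic polynomial does not split into linear factors over ℚ, so A has no Jordan form over ℚ; the rational canonical form exists over any field.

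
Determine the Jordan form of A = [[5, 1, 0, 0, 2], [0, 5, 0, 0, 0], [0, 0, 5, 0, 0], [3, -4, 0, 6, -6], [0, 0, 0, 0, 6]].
The characteristic polynomial is det(xI - A) = (x - 6)^2(x - 5)^3, so the eigenvalues are 5 (algebraic multiplicity 3), 6 (algebraic multiplicity 2).

For λ = 5: rank(A - 5I) = 3, rank((A - 5I)^2) = 2. The eigenspace has dimension 5 - 3 = 2, so there are 2 Jordan blocks; the rank sequence gives block sizes [2, 1].

For λ = 6: rank(A - 6I) = 3. The eigenspace has dimension 5 - 3 = 2, so there are 2 Jordan blocks; the rank sequence gives block sizes [1, 1].

Assembling the blocks gives the Jordan form J above.

J = [[5, 1, 0, 0, 0], [0, 5, 0, 0, 0], [0, 0, 5, 0, 0], [0, 0, 0, 6, 0], [0, 0, 0, 0, 6]]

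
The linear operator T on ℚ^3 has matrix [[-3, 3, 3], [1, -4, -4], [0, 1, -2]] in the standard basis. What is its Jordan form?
J = [[-3, 1, 0], [0, -3, 1], [0, 0, -3]]

The characteristic polynomial is det(xI - A) = (x + 3)^3, so the eigenvalues are -3 (algebraic multiplicity 3).

For λ = -3: rank(A + 3I) = 2, rank((A + 3I)^2) = 1, rank((A + 3I)^3) = 0. The eigenspace has dimension 3 - 2 = 1, so there is 1 Jordan block; the rank sequence gives block sizes [3].

Assembling the blocks gives the Jordan form J above.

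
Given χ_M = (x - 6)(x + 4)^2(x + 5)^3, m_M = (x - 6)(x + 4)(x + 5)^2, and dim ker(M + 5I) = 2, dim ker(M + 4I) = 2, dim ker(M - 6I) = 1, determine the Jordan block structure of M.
Jordan blocks: (-5, 2), (-5, 1), (-4, 1), (-4, 1), (6, 1)

λ = -5: algebraic multiplicity 3 (exponent in χ_M), largest block size 2 (exponent in m_M), 2 blocks (geometric multiplicity). These force block sizes [2, 1].
λ = -4: algebraic multiplicity 2 (exponent in χ_M), largest block size 1 (exponent in m_M), 2 blocks (geometric multiplicity). These force block sizes [1, 1].
λ = 6: algebraic multiplicity 1 (exponent in χ_M), largest block size 1 (exponent in m_M), 1 block (geometric multiplicity). This forces block sizes [1].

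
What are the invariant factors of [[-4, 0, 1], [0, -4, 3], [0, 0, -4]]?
The Jordan structure of A has elementary divisors (x + 4)^2, (x + 4). Arranging the block sizes at each eigenvalue in decreasing order and taking row products gives the invariant factors.

Invariant factors (smallest first, each dividing the next): x + 4, (x + 4)^2.

Check: the last factor (x + 4)^2 is the minimal polynomial, and the product (x + 4)^3 is the characteristic polynomial.

x + 4, (x + 4)^2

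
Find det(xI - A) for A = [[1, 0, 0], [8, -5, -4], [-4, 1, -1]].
xI - A = [[x - 1, 0, 0], [-8, x + 5, 4], [4, -1, x + 1]].

Expanding det(xI - A) along the first row:
det(xI - A) = + (x - 1)·det([[x + 5, 4], [-1, x + 1]]) - (0)·det([[-8, 4], [4, x + 1]]) + (0)·det([[-8, x + 5], [4, -1]]).

Evaluating gives χ_A(x) = x^3 + 5x^2 + 3x - 9 = (x - 1)(x + 3)^2.

χ_A(x) = (x - 1)(x + 3)^2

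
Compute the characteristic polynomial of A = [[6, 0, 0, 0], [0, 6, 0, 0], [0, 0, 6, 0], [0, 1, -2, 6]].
xI - A = [[x - 6, 0, 0, 0], [0, x - 6, 0, 0], [0, 0, x - 6, 0], [0, -1, 2, x - 6]].

Expanding det(xI - A) along the first row:
det(xI - A) = + (x - 6)·det([[x - 6, 0, 0], [0, x - 6, 0], [-1, 2, x - 6]]) - (0)·det([[0, 0, 0], [0, x - 6, 0], [0, 2, x - 6]]) + (0)·det([[0, x - 6, 0], [0, 0, 0], [0, -1, x - 6]]) - (0)·det([[0, x - 6, 0], [0, 0, x - 6], [0, -1, 2]]).

Evaluating gives χ_A(x) = x^4 - 24x^3 + 216x^2 - 864x + 1296 = (x - 6)^4.

χ_A(x) = (x - 6)^4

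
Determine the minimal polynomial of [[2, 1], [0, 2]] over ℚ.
m_A(x) = (x - 2)^2

The characteristic polynomial factors as (x - 2)^2. The minimal polynomial is ∏(x - λ)^{k_λ} where k_λ is the size of the largest Jordan block at λ.

For λ = 2: rank(A - 2I) = 1, and the largest Jordan block has size 2 (the smallest k with rank((A - 2I)^k) = rank((A - 2I)^(k+1))).

So m_A(x) = (x - 2)^2.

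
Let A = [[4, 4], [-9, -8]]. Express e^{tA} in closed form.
A has Jordan form J = [[-2, 1], [0, -2]] with A = PJP^{-1}, so e^{tA} = P e^{tJ} P^{-1}.

For a Jordan block J_k(λ), e^{tJ_k(λ)} = e^{λt} · (I + tN + t^2 N^2/2! + ... + t^{k-1} N^{k-1}/(k-1)!) where N is the nilpotent superdiagonal part.

Assembling the blocks and conjugating back gives the entries of e^{tA} as shown above.

e^{tA} = [[(6*t + 1)*e^{-2*t}, 4*t*e^{-2*t}], [-9*t*e^{-2*t}, (1 - 6*t)*e^{-2*t}]]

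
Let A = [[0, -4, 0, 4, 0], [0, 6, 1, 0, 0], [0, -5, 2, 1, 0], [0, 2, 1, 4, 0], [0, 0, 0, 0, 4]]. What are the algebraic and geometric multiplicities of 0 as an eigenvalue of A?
algebraic multiplicity 1, geometric multiplicity 1

The characteristic polynomial is x(x - 4)^4, so the factor x appears with exponent 1: the algebraic multiplicity is 1.

rank(A) = 4, so the eigenspace has dimension 5 - 4 = 1: the geometric multiplicity is 1.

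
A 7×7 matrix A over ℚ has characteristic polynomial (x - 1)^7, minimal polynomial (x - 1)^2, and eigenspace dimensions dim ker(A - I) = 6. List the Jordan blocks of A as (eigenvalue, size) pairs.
Jordan blocks: (1, 2), (1, 1), (1, 1), (1, 1), (1, 1), (1, 1)

λ = 1: algebraic multiplicity 7 (exponent in χ_A), largest block size 2 (exponent in m_A), 6 blocks (geometric multiplicity). These force block sizes [2, 1, 1, 1, 1, 1].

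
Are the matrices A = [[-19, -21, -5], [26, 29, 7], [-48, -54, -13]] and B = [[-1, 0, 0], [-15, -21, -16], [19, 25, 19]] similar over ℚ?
Yes.

Two matrices over a field are similar if and only if they have the same invariant factors.

Both A and B have characteristic polynomial (x + 1)^3 and minimal polynomial (x + 1)^3. Computing further, both have invariant factors (x + 1)^3. Hence A and B are similar.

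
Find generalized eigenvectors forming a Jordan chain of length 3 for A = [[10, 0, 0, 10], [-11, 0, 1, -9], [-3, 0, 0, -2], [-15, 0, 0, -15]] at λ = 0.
v_1 = [[-1, 0, -1, 1]]^T, v_2 = [[0, 1, 1, 0]]^T, v_3 = [[0, 1, 0, 0]]^T

We seek v_1 ∈ ker(A^3) \ ker(A^2), then set v_{i+1} = A v_i.

One such chain is v_1 = [[-1, 0, -1, 1]]^T, v_2 = [[0, 1, 1, 0]]^T, v_3 = [[0, 1, 0, 0]]^T. Check: A v_3 = [[0, 0, 0, 0]]^T = 0.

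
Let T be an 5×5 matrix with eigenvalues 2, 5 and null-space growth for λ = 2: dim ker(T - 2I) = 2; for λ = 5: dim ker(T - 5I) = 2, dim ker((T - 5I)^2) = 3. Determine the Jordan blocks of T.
λ = 2: successive nullity increments [2] count blocks of size ≥ k; block sizes are [1, 1].
λ = 5: successive nullity increments [2, 1] count blocks of size ≥ k; block sizes are [2, 1].

Jordan blocks: (2, 1), (2, 1), (5, 2), (5, 1)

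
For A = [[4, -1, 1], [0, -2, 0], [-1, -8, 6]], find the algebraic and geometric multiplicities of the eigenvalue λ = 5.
algebraic multiplicity 2, geometric multiplicity 1

The characteristic polynomial is (x - 5)^2(x + 2), so the factor x - 5 appears with exponent 2: the algebraic multiplicity is 2.

rank(A - 5I) = 2, so the eigenspace has dimension 3 - 2 = 1: the geometric multiplicity is 1.

Since 1 < 2, A is not diagonalizable.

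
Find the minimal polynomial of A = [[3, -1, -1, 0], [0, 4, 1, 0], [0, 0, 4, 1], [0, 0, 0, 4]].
m_A(x) = (x - 4)^3(x - 3)

The characteristic polynomial factors as (x - 4)^3(x - 3). The minimal polynomial is ∏(x - λ)^{k_λ} where k_λ is the size of the largest Jordan block at λ.

For λ = 3: rank(A - 3I) = 3, and the largest Jordan block has size 1 (the smallest k with rank((A - 3I)^k) = rank((A - 3I)^(k+1))).
For λ = 4: rank(A - 4I) = 3, and the largest Jordan block has size 3 (the smallest k with rank((A - 4I)^k) = rank((A - 4I)^(k+1))).

So m_A(x) = (x - 4)^3(x - 3).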